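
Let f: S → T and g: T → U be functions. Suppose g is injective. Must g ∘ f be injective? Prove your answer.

not injective

No. Take S = {1, 2}, T = U = {1, 2, 3, 4}, f(1) = f(2) = 1, and g = identity (injective).
Then (g ∘ f)(1) = (g ∘ f)(2) = 1 with 1 ≠ 2, so g ∘ f is not injective.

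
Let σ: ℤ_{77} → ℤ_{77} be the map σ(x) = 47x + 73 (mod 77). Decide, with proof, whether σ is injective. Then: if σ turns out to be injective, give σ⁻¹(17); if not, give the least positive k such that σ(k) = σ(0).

7

By definition, σ is injective when σ(u) = σ(v) forces u = v.
If σ(u) = σ(v), then 47u ≡ 47v (mod 77). Because gcd(47, 77) = 1, we may cancel 47 to get u ≡ v (mod 77).
Hence σ is injective.
We now compute 47⁻¹ mod 77 explicitly. Euclid's algorithm: 77 = 1·47 + 30, 47 = 1·30 + 17, 30 = 1·17 + 13, 17 = 1·13 + 4, 13 = 3·4 + 1; back-substituting gives 1 = 59·47 − 36·77, so 47⁻¹ ≡ 59 (mod 77).
Since σ is injective, we compute σ⁻¹(17): solve 47x + 73 ≡ 17 (mod 77), i.e. 47x ≡ 21 (mod 77).
Multiplying by 47⁻¹ = 59 gives x ≡ 59·21 = 1239 = 16·77 + 7 ≡ 7 (mod 77).
Check: σ(7) = 47·7 + 73 = 402 = 5·77 + 17 ≡ 17 (mod 77).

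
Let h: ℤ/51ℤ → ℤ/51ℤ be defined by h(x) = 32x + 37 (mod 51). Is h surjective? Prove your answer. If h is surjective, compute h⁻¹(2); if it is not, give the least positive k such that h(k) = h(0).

By definition, surjectivity means every element of the codomain has a preimage under h.
Since gcd(32, 51) = 1, 32 is invertible modulo 51. Euclid's algorithm: 51 = 1·32 + 19, 32 = 1·19 + 13, 19 = 1·13 + 6, 13 = 2·6 + 1; back-substituting gives 1 = 8·32 − 5·51, so 32⁻¹ ≡ 8 (mod 51).
For any y ∈ ℤ/51ℤ, x = 8(y − 37) mod 51 satisfies h(x) = 32·8(y − 37) + 37 ≡ y (since 32·8 ≡ 1 mod 51). So every y has a preimage.
Therefore h is surjective.
Since h is surjective, we find h⁻¹(2): we need 32x ≡ 2 − 37 ≡ 16 (mod 51). Using 32⁻¹ = 8: x ≡ 8·16 = 128 = 2·51 + 26, so x = 26.
Check: h(26) = 32·26 + 37 = 869 = 17·51 + 2 ≡ 2 (mod 51).

26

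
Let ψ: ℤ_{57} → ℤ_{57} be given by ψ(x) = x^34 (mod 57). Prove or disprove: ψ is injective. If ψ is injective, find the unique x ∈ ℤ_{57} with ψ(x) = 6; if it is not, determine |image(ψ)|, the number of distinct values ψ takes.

ψ(8): Repeated squaring mod 57: 8^1 ≡ 8, 8^2 ≡ 8² = 64 ≡ 7, 8^4 ≡ 7² = 49, 8^8 ≡ 49² = 2401 ≡ 7, 8^16 ≡ 7² = 49, 8^32 ≡ 49² = 2401 ≡ 7. Since 34 = 32 + 2, 8^34 ≡ 7·7: 7·7 = 49. So 8^34 ≡ 49 (mod 57).
ψ(11): Repeated squaring mod 57: 11^1 ≡ 11, 11^2 ≡ 11² = 121 ≡ 7, 11^4 ≡ 7² = 49, 11^8 ≡ 49² = 2401 ≡ 7, 11^16 ≡ 7² = 49, 11^32 ≡ 49² = 2401 ≡ 7. Since 34 = 32 + 2, 11^34 ≡ 7·7: 7·7 = 49. So 11^34 ≡ 49 (mod 57).
So ψ(8) = ψ(11) = 49 while 8 ≠ 11, thus ψ is not injective.
Since ψ is not injective, we determine |image(ψ)|. Computing x^34 mod 57 for each x (by repeated squaring, reducing mod 57 at every step), the values ψ(0), ψ(1), …, ψ(56) are: 0, 1, 43, 36, 25, 16, 9, 7, 49, 42, 4, 49, 45, 28, 16, 6, 55, 43, 39, 19, 1, 24, 55, 25, 54, 28, 7, 30, 4, 4, 30, 7, 28, 54, 25, 55, 24, 1, 19, 39, 43, 55, 6, 16, 28, 45, 49, 4, 42, 49, 7, 9, 16, 25, 36, 43, 1.
The distinct values are {0, 1, 4, 6, 7, 9, 16, 19, 24, 25, 28, 30, 36, 39, 42, 43, 45, 49, 54, 55}; there are 20 of them.

20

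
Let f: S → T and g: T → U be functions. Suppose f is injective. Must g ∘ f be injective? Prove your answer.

not injective

No. Take S = T = U = {1, 2}, f = identity (injective), and g(x) = 1 for every x.
Then (g ∘ f)(1) = 1 = (g ∘ f)(2) with 1 ≠ 2, so g ∘ f is not injective.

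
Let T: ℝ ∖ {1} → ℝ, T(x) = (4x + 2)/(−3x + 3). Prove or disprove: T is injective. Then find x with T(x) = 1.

Suppose T(u) = T(v). Cross-multiplying: (4u + 2)(−3v + 3) = (4v + 2)(−3u + 3).
Expanding both sides and cancelling the symmetric terms leaves 18·(u − v) = 0. Since 18 ≠ 0, u = v. Hence T is injective.
Solving T(x) = 1: cross-multiplying gives 4x + 2 = 1(−3x + 3), which rearranges to 7x = 1, so x = 1/7.

1/7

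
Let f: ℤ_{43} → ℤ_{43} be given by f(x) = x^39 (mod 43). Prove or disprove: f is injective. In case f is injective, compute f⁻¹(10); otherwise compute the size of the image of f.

15

f(1) = 1^39 = 1.
f(6): Repeated squaring mod 43: 6^1 ≡ 6, 6^2 ≡ 6² = 36, 6^4 ≡ 36² = 1296 ≡ 6, 6^8 ≡ 6² = 36, 6^16 ≡ 36² = 1296 ≡ 6, 6^32 ≡ 6² = 36. Since 39 = 32 + 4 + 2 + 1, 6^39 ≡ 36·6·36·6: 36·6 = 216 ≡ 1, then 1·36 = 36, then 36·6 = 216 ≡ 1. So 6^39 ≡ 1 (mod 43).
So f(1) = f(6) = 1 while 1 ≠ 6, so f is not injective.
Since f is not injective, we determine |image(f)|. Computing x^39 mod 43 for each x (by repeated squaring, reducing mod 43 at every step), the values f(0), f(1), …, f(42) are: 0, 1, 27, 8, 41, 32, 1, 42, 32, 21, 4, 21, 27, 11, 16, 41, 4, 4, 8, 2, 22, 35, 8, 21, 41, 35, 39, 39, 2, 27, 32, 16, 22, 39, 22, 11, 1, 42, 11, 2, 35, 16, 42.
The distinct values are {0, 1, 2, 4, 8, 11, 16, 21, 22, 27, 32, 35, 39, 41, 42}; there are 15 of them.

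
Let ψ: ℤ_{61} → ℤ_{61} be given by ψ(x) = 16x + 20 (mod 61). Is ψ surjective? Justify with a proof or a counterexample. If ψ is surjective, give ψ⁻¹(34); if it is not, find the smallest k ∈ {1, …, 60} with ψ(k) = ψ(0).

39

Since gcd(16, 61) = 1, 16 is invertible modulo 61. Euclid's algorithm: 61 = 3·16 + 13, 16 = 1·13 + 3, 13 = 4·3 + 1; back-substituting gives 1 = 42·16 − 11·61, so 16⁻¹ ≡ 42 (mod 61).
For any y ∈ ℤ_{61}, x = 42(y − 20) mod 61 satisfies ψ(x) = 16·42(y − 20) + 20 ≡ y (since 16·42 ≡ 1 mod 61). So every y has a preimage.
So ψ is surjective.
Since ψ is surjective, we compute ψ⁻¹(34): solve 16x + 20 ≡ 34 (mod 61), i.e. 16x ≡ 14 (mod 61).
Multiplying by 16⁻¹ = 42 gives x ≡ 42·14 = 588 = 9·61 + 39 ≡ 39 (mod 61).
Check: ψ(39) = 16·39 + 20 = 644 = 10·61 + 34 ≡ 34 (mod 61).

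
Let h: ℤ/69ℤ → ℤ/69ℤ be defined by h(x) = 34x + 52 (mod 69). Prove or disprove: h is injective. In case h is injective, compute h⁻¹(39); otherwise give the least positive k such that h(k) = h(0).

Suppose h(s) = h(t) in ℤ/69ℤ. Then 34s + 52 ≡ 34t + 52 (mod 69), so 34(s − t) ≡ 0 (mod 69).
Since gcd(34, 69) = 1, 34 is invertible modulo 69, therefore s − t ≡ 0 (mod 69), i.e. s = t.
Therefore h is injective.
We now compute 34⁻¹ mod 69 explicitly. Euclid's algorithm: 69 = 2·34 + 1; back-substituting gives 1 = 67·34 − 33·69, so 34⁻¹ ≡ 67 (mod 69).
Since h is injective, we find h⁻¹(39): we need 34x ≡ 39 − 52 ≡ 56 (mod 69). Using 34⁻¹ = 67: x ≡ 67·56 = 3752 = 54·69 + 26, so x = 26.
Check: h(26) = 34·26 + 52 = 936 = 13·69 + 39 ≡ 39 (mod 69).

26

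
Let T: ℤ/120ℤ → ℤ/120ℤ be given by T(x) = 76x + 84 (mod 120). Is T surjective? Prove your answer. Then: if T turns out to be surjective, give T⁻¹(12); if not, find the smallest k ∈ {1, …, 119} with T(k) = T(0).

30

Since gcd(76, 120) = 4, we have 76x ≡ 0 (mod 4) for all x, so T(x) ≡ 0 (mod 4).
But 1 ≢ 0 (mod 4), so 1 ∈ ℤ/120ℤ has no preimage. Hence T is not surjective.
Since T is not surjective, we find the least positive k with T(k) = T(0): this means 76k ≡ 0 (mod 120), i.e. 120 ∣ 76k. Since gcd(76, 120) = 4, dividing through by 4 this holds exactly when 30 ∣ 19k, and as gcd(19, 30) = 1, exactly when 30 ∣ k.
The smallest positive such k is 30.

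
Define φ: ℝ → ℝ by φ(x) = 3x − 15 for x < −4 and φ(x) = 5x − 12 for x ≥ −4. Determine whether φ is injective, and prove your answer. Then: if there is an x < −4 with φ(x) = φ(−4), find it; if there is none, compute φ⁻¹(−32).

-17/3

Both pieces are strictly increasing (slopes 3 and 5), so each is injective on its own interval.
The left piece maps (−∞, −4) onto (−∞, −27); the right piece maps [−4, ∞) onto [−32, ∞).
These images overlap. In particular φ(−4) = −32 (right piece), and solving 3x − 15 = −32 on the left piece gives x = −17/3 < −4.
So φ(−17/3) = φ(−4) with −17/3 ≠ −4, and φ is not injective. This x = −17/3 is the requested value below −4.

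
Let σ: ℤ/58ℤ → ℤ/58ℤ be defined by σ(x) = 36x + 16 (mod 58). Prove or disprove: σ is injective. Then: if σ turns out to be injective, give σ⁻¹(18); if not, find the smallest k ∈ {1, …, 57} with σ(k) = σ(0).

29

By definition, σ is injective if σ(u) = σ(v) implies u = v.
We have gcd(36, 58) = 2 > 1. Taking u = 0 and v = 29: σ(0) = 16 and σ(29) = 36·29 + 16 = 1060 ≡ 16 (mod 58).
So σ(0) = σ(29) while 0 ≠ 29, hence σ is not injective.
Since σ is not injective, we find the least positive k with σ(k) = σ(0): this means 36k ≡ 0 (mod 58), i.e. 58 ∣ 36k. Since gcd(36, 58) = 2, dividing through by 2 this holds exactly when 29 ∣ 18k, and as gcd(18, 29) = 1, exactly when 29 ∣ k.
The smallest positive such k is 29.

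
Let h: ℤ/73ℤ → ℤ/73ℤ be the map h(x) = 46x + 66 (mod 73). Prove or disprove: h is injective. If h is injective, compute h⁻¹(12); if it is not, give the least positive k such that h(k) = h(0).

By definition, h is injective when h(x_1) = h(x_2) forces x_1 = x_2.
If h(x_1) = h(x_2), then 46x_1 ≡ 46x_2 (mod 73). Because gcd(46, 73) = 1, we may cancel 46 to get x_1 ≡ x_2 (mod 73).
So h is injective.
We now compute 46⁻¹ mod 73 explicitly. Euclid's algorithm: 73 = 1·46 + 27, 46 = 1·27 + 19, 27 = 1·19 + 8, 19 = 2·8 + 3, 8 = 2·3 + 2, 3 = 1·2 + 1; back-substituting gives 1 = 27·46 − 17·73, so 46⁻¹ ≡ 27 (mod 73).
Since h is injective, we find h⁻¹(12): we need 46x ≡ 12 − 66 ≡ 19 (mod 73). Using 46⁻¹ = 27: x ≡ 27·19 = 513 = 7·73 + 2, so x = 2.
Check: h(2) = 46·2 + 66 = 158 = 2·73 + 12 ≡ 12 (mod 73).

2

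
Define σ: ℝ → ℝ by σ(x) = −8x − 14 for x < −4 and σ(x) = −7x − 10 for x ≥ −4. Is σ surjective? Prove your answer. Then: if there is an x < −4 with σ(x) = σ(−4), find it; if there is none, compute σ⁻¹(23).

-37/8

Both pieces are strictly decreasing (slopes −8 and −7), so each is injective on its own interval.
The left piece maps (−∞, −4) onto (18, ∞); the right piece maps [−4, ∞) onto (−∞, 18].
These images together cover ℝ, so σ is surjective.
Because the two images are disjoint, no x < −4 has σ(x) = σ(−4), so we compute σ⁻¹(23): 23 lies in (18, ∞), so solve −8x − 14 = 23: x = (23 + 14)/(−8) = −37/8.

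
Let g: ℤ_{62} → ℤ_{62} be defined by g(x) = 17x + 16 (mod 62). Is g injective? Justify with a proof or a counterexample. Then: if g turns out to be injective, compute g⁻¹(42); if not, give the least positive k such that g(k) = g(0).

Suppose g(x_1) = g(x_2) in ℤ_{62}. Then 17x_1 + 16 ≡ 17x_2 + 16 (mod 62), so 17(x_1 − x_2) ≡ 0 (mod 62).
Since gcd(17, 62) = 1, 17 is invertible modulo 62, so x_1 − x_2 ≡ 0 (mod 62), i.e. x_1 = x_2.
Thus g is injective.
We now compute 17⁻¹ mod 62 explicitly. Euclid's algorithm: 62 = 3·17 + 11, 17 = 1·11 + 6, 11 = 1·6 + 5, 6 = 1·5 + 1; back-substituting gives 1 = 11·17 − 3·62, so 17⁻¹ ≡ 11 (mod 62).
Since g is injective, we find g⁻¹(42): we need 17x ≡ 42 − 16 ≡ 26 (mod 62). Using 17⁻¹ = 11: x ≡ 11·26 = 286 = 4·62 + 38, so x = 38.
Check: g(38) = 17·38 + 16 = 662 = 10·62 + 42 ≡ 42 (mod 62).

38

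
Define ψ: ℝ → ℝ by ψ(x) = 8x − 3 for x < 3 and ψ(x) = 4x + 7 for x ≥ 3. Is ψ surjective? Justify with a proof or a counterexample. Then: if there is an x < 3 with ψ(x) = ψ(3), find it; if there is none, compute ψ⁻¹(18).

11/4

Both pieces are strictly increasing (slopes 8 and 4), so each is injective on its own interval.
The left piece maps (−∞, 3) onto (−∞, 21); the right piece maps [3, ∞) onto [19, ∞).
The union (−∞, 21) ∪ [19, ∞) covers ℝ, so ψ is surjective.
For the follow-up: the images overlap, so an x < 3 with ψ(x) = ψ(3) exists. ψ(3) = 19; solving 8x − 3 = 19 for x < 3 gives x = (19 + 3)/8 = 11/4.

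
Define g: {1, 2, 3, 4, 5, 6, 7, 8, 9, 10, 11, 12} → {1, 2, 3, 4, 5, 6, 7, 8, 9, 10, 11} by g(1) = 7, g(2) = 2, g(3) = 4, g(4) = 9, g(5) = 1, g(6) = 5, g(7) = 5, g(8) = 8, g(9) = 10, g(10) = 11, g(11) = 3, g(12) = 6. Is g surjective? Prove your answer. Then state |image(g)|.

11

Every element of the codomain has a preimage: 1 = g(5), 2 = g(2), 3 = g(11), 4 = g(3), 5 = g(6), 6 = g(12), 7 = g(1), 8 = g(8), 9 = g(4), 10 = g(9), 11 = g(10).
Therefore g is surjective.
The image of g is {1, 2, 3, 4, 5, 6, 7, 8, 9, 10, 11}, which has 11 elements.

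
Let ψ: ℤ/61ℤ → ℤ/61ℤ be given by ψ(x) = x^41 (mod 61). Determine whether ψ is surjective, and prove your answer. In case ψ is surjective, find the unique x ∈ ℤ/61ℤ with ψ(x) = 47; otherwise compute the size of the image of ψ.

13

Since 61 is prime, the nonzero elements of ℤ/61ℤ form a cyclic group of order 60.
As gcd(41, 60) = 1, raising to the 41st power is a bijection on this group: if u^41 ≡ v^41 then (uv^{−1})^41 = 1, and the only element of order dividing gcd(41, 60) = 1 is 1, so u = v.
With ψ(0) = 0 this makes ψ injective on all of ℤ/61ℤ, hence bijective (finite equal-size domain and codomain). In particular ψ is surjective.
Since ψ is surjective, we find the preimage of 47. The inverse of x ↦ x^41 on (ℤ/61ℤ)^× is x ↦ x^41, because 41·41 = 1681 = 28·60 + 1 ≡ 1 (mod 60) and x^{60} = 1 for x ≠ 0 (Fermat). So ψ⁻¹(47) = 47^41 mod 61.
Repeated squaring mod 61: 47^1 ≡ 47, 47^2 ≡ 47² = 2209 ≡ 13, 47^4 ≡ 13² = 169 ≡ 47, 47^8 ≡ 47² = 2209 ≡ 13, 47^16 ≡ 13² = 169 ≡ 47, 47^32 ≡ 47² = 2209 ≡ 13. Since 41 = 32 + 8 + 1, 47^41 ≡ 13·13·47: 13·13 = 169 ≡ 47, then 47·47 = 2209 ≡ 13. So 47^41 ≡ 13 (mod 61).
Hence ψ⁻¹(47) = 13.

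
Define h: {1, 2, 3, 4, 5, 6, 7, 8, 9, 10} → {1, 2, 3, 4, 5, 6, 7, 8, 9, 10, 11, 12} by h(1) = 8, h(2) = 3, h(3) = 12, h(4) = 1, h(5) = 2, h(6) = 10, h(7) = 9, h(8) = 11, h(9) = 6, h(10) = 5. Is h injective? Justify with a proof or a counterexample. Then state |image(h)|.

The values h(1), …, h(10) are 8, 3, 12, 1, 2, 10, 9, 11, 6, 5 — all distinct.
So h(s) = h(t) only when s = t, and h is injective.
The image of h is {1, 2, 3, 5, 6, 8, 9, 10, 11, 12}, which has 10 elements.

10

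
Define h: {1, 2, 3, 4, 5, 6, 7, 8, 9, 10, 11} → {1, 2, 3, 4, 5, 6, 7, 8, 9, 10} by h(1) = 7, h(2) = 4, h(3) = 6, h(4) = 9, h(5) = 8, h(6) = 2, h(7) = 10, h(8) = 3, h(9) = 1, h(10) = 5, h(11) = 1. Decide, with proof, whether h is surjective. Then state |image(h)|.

10

Every element of the codomain has a preimage: 1 = h(9), 2 = h(6), 3 = h(8), 4 = h(2), 5 = h(10), 6 = h(3), 7 = h(1), 8 = h(5), 9 = h(4), 10 = h(7).
Therefore h is surjective.
The image of h is {1, 2, 3, 4, 5, 6, 7, 8, 9, 10}, which has 10 elements.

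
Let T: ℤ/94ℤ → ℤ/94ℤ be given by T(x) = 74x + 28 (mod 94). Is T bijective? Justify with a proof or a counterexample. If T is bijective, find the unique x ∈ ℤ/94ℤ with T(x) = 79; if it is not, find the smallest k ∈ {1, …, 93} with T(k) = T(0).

47

We have gcd(74, 94) = 2 > 1. Taking x_1 = 0 and x_2 = 47: T(0) = 28 and T(47) = 74·47 + 28 = 3506 ≡ 28 (mod 94).
So T(0) = T(47) while 0 ≠ 47, therefore T is not injective, hence not bijective.
Since T is not bijective, we find the least positive k with T(k) = T(0): this means 74k ≡ 0 (mod 94), i.e. 94 ∣ 74k. Since gcd(74, 94) = 2, dividing through by 2 this holds exactly when 47 ∣ 37k, and as gcd(37, 47) = 1, exactly when 47 ∣ k.
The smallest positive such k is 47.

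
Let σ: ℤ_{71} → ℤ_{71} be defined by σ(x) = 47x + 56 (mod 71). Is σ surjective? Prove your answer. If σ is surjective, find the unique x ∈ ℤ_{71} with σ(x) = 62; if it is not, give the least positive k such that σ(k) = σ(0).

Since gcd(47, 71) = 1, 47 is invertible modulo 71. Euclid's algorithm: 71 = 1·47 + 24, 47 = 1·24 + 23, 24 = 1·23 + 1; back-substituting gives 1 = 68·47 − 45·71, so 47⁻¹ ≡ 68 (mod 71).
Then y ↦ 68(y − 56) is a two-sided inverse to σ, so every y ∈ ℤ_{71} has a preimage.
Therefore σ is surjective.
Since σ is surjective, we compute σ⁻¹(62): solve 47x + 56 ≡ 62 (mod 71), i.e. 47x ≡ 6 (mod 71).
Multiplying by 47⁻¹ = 68 gives x ≡ 68·6 = 408 = 5·71 + 53 ≡ 53 (mod 71).
Check: σ(53) = 47·53 + 56 = 2547 = 35·71 + 62 ≡ 62 (mod 71).

53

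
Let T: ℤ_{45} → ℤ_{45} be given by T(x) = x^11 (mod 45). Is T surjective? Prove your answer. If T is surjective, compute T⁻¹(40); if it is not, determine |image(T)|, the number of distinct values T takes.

35

T(0) = 0^11 = 0.
T(15): Repeated squaring mod 45: 15^1 ≡ 15, 15^2 ≡ 15² = 225 ≡ 0, 15^4 ≡ 0² = 0, 15^8 ≡ 0² = 0. Since 11 = 8 + 2 + 1, 15^11 ≡ 0·0·15: 0·0 = 0, then 0·15 = 0. So 15^11 ≡ 0 (mod 45).
So T(0) = T(15) = 0 while 0 ≠ 15, hence T is not injective.
A non-injective map from the 45-element set ℤ_{45} to itself takes at most 44 distinct values, so it cannot be surjective. So T is not surjective.
Since T is not surjective, we determine |image(T)|. Computing x^11 mod 45 for each x (by repeated squaring, reducing mod 45 at every step), the values T(0), T(1), …, T(44) are: 0, 1, 23, 27, 34, 20, 36, 13, 17, 9, 10, 41, 18, 7, 29, 0, 31, 8, 27, 19, 5, 36, 43, 2, 9, 40, 26, 18, 37, 14, 0, 16, 38, 27, 4, 35, 36, 28, 32, 9, 25, 11, 18, 22, 44.
The distinct values are {0, 1, 2, 4, 5, 7, 8, 9, 10, 11, 13, 14, 16, 17, 18, 19, 20, 22, 23, 25, 26, 27, 28, 29, 31, 32, 34, 35, 36, 37, 38, 40, 41, 43, 44}; there are 35 of them.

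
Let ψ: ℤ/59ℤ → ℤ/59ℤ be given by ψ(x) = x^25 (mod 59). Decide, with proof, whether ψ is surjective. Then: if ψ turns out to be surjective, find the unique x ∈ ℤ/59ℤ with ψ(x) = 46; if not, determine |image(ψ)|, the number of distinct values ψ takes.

Since 59 is prime, the nonzero elements of ℤ/59ℤ form a cyclic group of order 58.
As gcd(25, 58) = 1, raising to the 25th power is a bijection on this group: if x_1^25 ≡ x_2^25 then (x_1x_2^{−1})^25 = 1, and the only element of order dividing gcd(25, 58) = 1 is 1, so x_1 = x_2.
With ψ(0) = 0 this makes ψ injective on all of ℤ/59ℤ, hence bijective (finite equal-size domain and codomain). In particular ψ is surjective.
Since ψ is surjective, we find the preimage of 46. The inverse of x ↦ x^25 on (ℤ/59ℤ)^× is x ↦ x^7, because 25·7 = 175 = 3·58 + 1 ≡ 1 (mod 58) and x^{58} = 1 for x ≠ 0 (Fermat). So ψ⁻¹(46) = 46^7 mod 59.
Repeated squaring mod 59: 46^1 ≡ 46, 46^2 ≡ 46² = 2116 ≡ 51, 46^4 ≡ 51² = 2601 ≡ 5. Since 7 = 4 + 2 + 1, 46^7 ≡ 5·51·46: 5·51 = 255 ≡ 19, then 19·46 = 874 ≡ 48. So 46^7 ≡ 48 (mod 59).
Hence ψ⁻¹(46) = 48.

48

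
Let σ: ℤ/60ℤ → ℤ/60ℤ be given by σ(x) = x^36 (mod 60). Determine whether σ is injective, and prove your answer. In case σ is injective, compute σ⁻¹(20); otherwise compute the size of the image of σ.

σ(2): Repeated squaring mod 60: 2^1 ≡ 2, 2^2 ≡ 2² = 4, 2^4 ≡ 4² = 16, 2^8 ≡ 16² = 256 ≡ 16, 2^16 ≡ 16² = 256 ≡ 16, 2^32 ≡ 16² = 256 ≡ 16. Since 36 = 32 + 4, 2^36 ≡ 16·16: 16·16 = 256 ≡ 16. So 2^36 ≡ 16 (mod 60).
σ(4): Repeated squaring mod 60: 4^1 ≡ 4, 4^2 ≡ 4² = 16, 4^4 ≡ 16² = 256 ≡ 16, 4^8 ≡ 16² = 256 ≡ 16, 4^16 ≡ 16² = 256 ≡ 16, 4^32 ≡ 16² = 256 ≡ 16. Since 36 = 32 + 4, 4^36 ≡ 16·16: 16·16 = 256 ≡ 16. So 4^36 ≡ 16 (mod 60).
So σ(2) = σ(4) = 16 while 2 ≠ 4, so σ is not injective.
Since σ is not injective, we determine |image(σ)|. Computing x^36 mod 60 for each x (by repeated squaring, reducing mod 60 at every step), the values σ(0), σ(1), …, σ(59) are: 0, 1, 16, 21, 16, 25, 36, 1, 16, 21, 40, 1, 36, 1, 16, 45, 16, 1, 36, 1, 40, 21, 16, 1, 36, 25, 16, 21, 16, 1, 0, 1, 16, 21, 16, 25, 36, 1, 16, 21, 40, 1, 36, 1, 16, 45, 16, 1, 36, 1, 40, 21, 16, 1, 36, 25, 16, 21, 16, 1.
The distinct values are {0, 1, 16, 21, 25, 36, 40, 45}; there are 8 of them.

8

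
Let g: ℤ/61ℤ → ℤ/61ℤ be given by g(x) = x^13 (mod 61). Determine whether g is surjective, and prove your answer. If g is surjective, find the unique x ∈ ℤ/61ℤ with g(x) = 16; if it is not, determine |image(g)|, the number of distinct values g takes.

Since 61 is prime, the nonzero elements of ℤ/61ℤ form a cyclic group of order 60.
As gcd(13, 60) = 1, raising to the 13th power is a bijection on this group: if x_1^13 ≡ x_2^13 then (x_1x_2^{−1})^13 = 1, and the only element of order dividing gcd(13, 60) = 1 is 1, so x_1 = x_2.
With g(0) = 0 this makes g injective on all of ℤ/61ℤ, hence bijective (finite equal-size domain and codomain). In particular g is surjective.
Since g is surjective, we find the preimage of 16. The inverse of x ↦ x^13 on (ℤ/61ℤ)^× is x ↦ x^37, because 13·37 = 481 = 8·60 + 1 ≡ 1 (mod 60) and x^{60} = 1 for x ≠ 0 (Fermat). So g⁻¹(16) = 16^37 mod 61.
Repeated squaring mod 61: 16^1 ≡ 16, 16^2 ≡ 16² = 256 ≡ 12, 16^4 ≡ 12² = 144 ≡ 22, 16^8 ≡ 22² = 484 ≡ 57, 16^16 ≡ 57² = 3249 ≡ 16, 16^32 ≡ 16² = 256 ≡ 12. Since 37 = 32 + 4 + 1, 16^37 ≡ 12·22·16: 12·22 = 264 ≡ 20, then 20·16 = 320 ≡ 15. So 16^37 ≡ 15 (mod 61).
Hence g⁻¹(16) = 15.

15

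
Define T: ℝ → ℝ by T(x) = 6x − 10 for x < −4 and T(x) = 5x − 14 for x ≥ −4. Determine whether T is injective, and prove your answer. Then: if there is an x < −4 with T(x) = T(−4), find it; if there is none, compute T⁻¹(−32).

-18/5

Both pieces are strictly increasing (slopes 6 and 5), so each is injective on its own interval.
The left piece maps (−∞, −4) onto (−∞, −34); the right piece maps [−4, ∞) onto [−34, ∞).
These images are disjoint, so no value is attained by both pieces. Therefore T is injective.
Because the two images are disjoint, no x < −4 has T(x) = T(−4), so we compute T⁻¹(−32): −32 lies in [−34, ∞), so solve 5x − 14 = −32: x = (−32 + 14)/5 = −18/5.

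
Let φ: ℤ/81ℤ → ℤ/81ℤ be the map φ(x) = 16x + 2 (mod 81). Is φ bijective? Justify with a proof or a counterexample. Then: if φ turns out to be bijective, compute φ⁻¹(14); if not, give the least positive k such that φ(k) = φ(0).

21

If φ(x_1) = φ(x_2), then 16x_1 ≡ 16x_2 (mod 81). Because gcd(16, 81) = 1, we may cancel 16 to get x_1 ≡ x_2 (mod 81).
We now compute 16⁻¹ mod 81 explicitly. Euclid's algorithm: 81 = 5·16 + 1; back-substituting gives 1 = 76·16 − 15·81, so 16⁻¹ ≡ 76 (mod 81).
Then y ↦ 76(y − 2) is a two-sided inverse to φ, so every y ∈ ℤ/81ℤ has a preimage.
Thus φ is bijective.
Since φ is bijective, we find φ⁻¹(14): we need 16x ≡ 14 − 2 ≡ 12 (mod 81). Using 16⁻¹ = 76: x ≡ 76·12 = 912 = 11·81 + 21, so x = 21.
Check: φ(21) = 16·21 + 2 = 338 = 4·81 + 14 ≡ 14 (mod 81).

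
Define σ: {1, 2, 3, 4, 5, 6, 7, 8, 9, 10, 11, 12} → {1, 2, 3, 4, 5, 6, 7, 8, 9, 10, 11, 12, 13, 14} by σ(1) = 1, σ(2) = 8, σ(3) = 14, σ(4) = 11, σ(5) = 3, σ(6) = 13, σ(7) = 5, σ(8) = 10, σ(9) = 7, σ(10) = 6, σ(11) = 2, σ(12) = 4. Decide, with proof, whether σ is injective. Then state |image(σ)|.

The values σ(1), …, σ(12) are 1, 8, 14, 11, 3, 13, 5, 10, 7, 6, 2, 4 — all distinct.
So σ(x_1) = σ(x_2) only when x_1 = x_2, and σ is injective.
The image of σ is {1, 2, 3, 4, 5, 6, 7, 8, 10, 11, 13, 14}, which has 12 elements.

12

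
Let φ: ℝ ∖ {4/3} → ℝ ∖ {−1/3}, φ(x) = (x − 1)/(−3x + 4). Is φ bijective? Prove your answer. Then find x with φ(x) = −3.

Suppose φ(u) = φ(v). Cross-multiplying: (u − 1)(−3v + 4) = (v − 1)(−3u + 4).
Expanding both sides and cancelling the symmetric terms leaves 1·(u − v) = 0. Since 1 ≠ 0, u = v. So φ is injective.
For any y ≠ −1/3, solving y(−3x + 4) = x − 1 for x gives a well-defined x ≠ 4/3. So φ is surjective.
So φ is bijective.
Solving φ(x) = −3: cross-multiplying gives x − 1 = −3(−3x + 4), which rearranges to −8x = −11, so x = 11/8.

11/8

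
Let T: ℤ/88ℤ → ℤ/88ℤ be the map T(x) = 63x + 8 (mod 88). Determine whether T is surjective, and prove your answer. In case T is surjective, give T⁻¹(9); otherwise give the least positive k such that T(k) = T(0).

7

Since gcd(63, 88) = 1, 63 is invertible modulo 88. Euclid's algorithm: 88 = 1·63 + 25, 63 = 2·25 + 13, 25 = 1·13 + 12, 13 = 1·12 + 1; back-substituting gives 1 = 7·63 − 5·88, so 63⁻¹ ≡ 7 (mod 88).
Then y ↦ 7(y − 8) is a two-sided inverse to T, so every y ∈ ℤ/88ℤ has a preimage.
Thus T is surjective.
Since T is surjective, we find T⁻¹(9): we need 63x ≡ 9 − 8 ≡ 1 (mod 88). Using 63⁻¹ = 7: x ≡ 7·1 = 7, so x = 7.
Check: T(7) = 63·7 + 8 = 449 = 5·88 + 9 ≡ 9 (mod 88).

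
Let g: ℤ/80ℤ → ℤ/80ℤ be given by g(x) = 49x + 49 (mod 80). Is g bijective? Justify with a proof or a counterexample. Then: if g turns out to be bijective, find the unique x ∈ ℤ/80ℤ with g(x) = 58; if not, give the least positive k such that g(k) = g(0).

41

Recall that g is injective if g(u) = g(v) implies u = v.
Suppose g(u) = g(v) in ℤ/80ℤ. Then 49u + 49 ≡ 49v + 49 (mod 80), therefore 49(u − v) ≡ 0 (mod 80).
Since gcd(49, 80) = 1, 49 is invertible modulo 80, thus u − v ≡ 0 (mod 80), i.e. u = v.
We now compute 49⁻¹ mod 80 explicitly. Euclid's algorithm: 80 = 1·49 + 31, 49 = 1·31 + 18, 31 = 1·18 + 13, 18 = 1·13 + 5, 13 = 2·5 + 3, 5 = 1·3 + 2, 3 = 1·2 + 1; back-substituting gives 1 = 49·49 − 30·80, so 49⁻¹ ≡ 49 (mod 80).
For any y ∈ ℤ/80ℤ, x = 49(y − 49) mod 80 satisfies g(x) = 49·49(y − 49) + 49 ≡ y (since 49·49 ≡ 1 mod 80). So every y has a preimage.
Hence g is bijective.
Since g is bijective, we compute g⁻¹(58): solve 49x + 49 ≡ 58 (mod 80), i.e. 49x ≡ 9 (mod 80).
Multiplying by 49⁻¹ = 49 gives x ≡ 49·9 = 441 = 5·80 + 41 ≡ 41 (mod 80).
Check: g(41) = 49·41 + 49 = 2058 = 25·80 + 58 ≡ 58 (mod 80).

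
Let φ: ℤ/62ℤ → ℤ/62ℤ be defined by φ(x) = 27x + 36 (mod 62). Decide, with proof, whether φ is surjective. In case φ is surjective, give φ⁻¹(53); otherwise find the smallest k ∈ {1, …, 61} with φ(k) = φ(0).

By definition, surjectivity means every element of the codomain has a preimage under φ.
Since gcd(27, 62) = 1, 27 is invertible modulo 62. Euclid's algorithm: 62 = 2·27 + 8, 27 = 3·8 + 3, 8 = 2·3 + 2, 3 = 1·2 + 1; back-substituting gives 1 = 23·27 − 10·62, so 27⁻¹ ≡ 23 (mod 62).
Then y ↦ 23(y − 36) is a two-sided inverse to φ, so every y ∈ ℤ/62ℤ has a preimage.
Hence φ is surjective.
Since φ is surjective, we find φ⁻¹(53): we need 27x ≡ 53 − 36 ≡ 17 (mod 62). Using 27⁻¹ = 23: x ≡ 23·17 = 391 = 6·62 + 19, so x = 19.
Check: φ(19) = 27·19 + 36 = 549 = 8·62 + 53 ≡ 53 (mod 62).

19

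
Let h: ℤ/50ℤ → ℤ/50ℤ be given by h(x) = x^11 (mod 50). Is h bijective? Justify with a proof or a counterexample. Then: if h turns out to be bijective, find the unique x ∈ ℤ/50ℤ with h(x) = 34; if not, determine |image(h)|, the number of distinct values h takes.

h(0) = 0^11 = 0.
h(10): Repeated squaring mod 50: 10^1 ≡ 10, 10^2 ≡ 10² = 100 ≡ 0, 10^4 ≡ 0² = 0, 10^8 ≡ 0² = 0. Since 11 = 8 + 2 + 1, 10^11 ≡ 0·0·10: 0·0 = 0, then 0·10 = 0. So 10^11 ≡ 0 (mod 50).
So h(0) = h(10) = 0 while 0 ≠ 10, thus h is not injective, hence not bijective.
Since h is not bijective, we determine |image(h)|. Computing x^11 mod 50 for each x (by repeated squaring, reducing mod 50 at every step), the values h(0), h(1), …, h(49) are: 0, 1, 48, 47, 4, 25, 6, 43, 42, 9, 0, 11, 38, 37, 14, 25, 16, 33, 32, 19, 0, 21, 28, 27, 24, 25, 26, 23, 22, 29, 0, 31, 18, 17, 34, 25, 36, 13, 12, 39, 0, 41, 8, 7, 44, 25, 46, 3, 2, 49.
The distinct values are {0, 1, 2, 3, 4, 6, 7, 8, 9, 11, 12, 13, 14, 16, 17, 18, 19, 21, 22, 23, 24, 25, 26, 27, 28, 29, 31, 32, 33, 34, 36, 37, 38, 39, 41, 42, 43, 44, 46, 47, 48, 49}; there are 42 of them.

42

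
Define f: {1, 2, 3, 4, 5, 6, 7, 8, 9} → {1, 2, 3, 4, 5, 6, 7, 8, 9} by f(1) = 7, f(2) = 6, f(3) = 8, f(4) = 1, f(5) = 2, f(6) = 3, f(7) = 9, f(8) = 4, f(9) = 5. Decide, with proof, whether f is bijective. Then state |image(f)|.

The values 7, 6, 8, 1, 2, 3, 9, 4, 5 are a permutation of {1, 2, 3, 4, 5, 6, 7, 8, 9}: each element appears exactly once.
So f is injective and surjective, hence bijective.
The image of f is {1, 2, 3, 4, 5, 6, 7, 8, 9}, which has 9 elements.

9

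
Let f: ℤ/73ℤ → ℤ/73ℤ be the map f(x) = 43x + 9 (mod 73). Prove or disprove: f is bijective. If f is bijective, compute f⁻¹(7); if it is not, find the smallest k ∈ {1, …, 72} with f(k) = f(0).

39

If f(a) = f(b), then 43a ≡ 43b (mod 73). Because gcd(43, 73) = 1, we may cancel 43 to get a ≡ b (mod 73).
We now compute 43⁻¹ mod 73 explicitly. Euclid's algorithm: 73 = 1·43 + 30, 43 = 1·30 + 13, 30 = 2·13 + 4, 13 = 3·4 + 1; back-substituting gives 1 = 17·43 − 10·73, so 43⁻¹ ≡ 17 (mod 73).
For any y ∈ ℤ/73ℤ, x = 17(y − 9) mod 73 satisfies f(x) = 43·17(y − 9) + 9 ≡ y (since 43·17 ≡ 1 mod 73). So every y has a preimage.
Thus f is bijective.
Since f is bijective, we find f⁻¹(7): we need 43x ≡ 7 − 9 ≡ 71 (mod 73). Using 43⁻¹ = 17: x ≡ 17·71 = 1207 = 16·73 + 39, so x = 39.
Check: f(39) = 43·39 + 9 = 1686 = 23·73 + 7 ≡ 7 (mod 73).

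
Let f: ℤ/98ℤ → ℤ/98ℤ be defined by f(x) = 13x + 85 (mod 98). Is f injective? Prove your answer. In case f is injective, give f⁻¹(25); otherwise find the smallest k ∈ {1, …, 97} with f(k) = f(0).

Suppose f(u) = f(v) in ℤ/98ℤ. Then 13u + 85 ≡ 13v + 85 (mod 98), therefore 13(u − v) ≡ 0 (mod 98).
Since gcd(13, 98) = 1, 13 is invertible modulo 98, thus u − v ≡ 0 (mod 98), i.e. u = v.
So f is injective.
We now compute 13⁻¹ mod 98 explicitly. Euclid's algorithm: 98 = 7·13 + 7, 13 = 1·7 + 6, 7 = 1·6 + 1; back-substituting gives 1 = 83·13 − 11·98, so 13⁻¹ ≡ 83 (mod 98).
Since f is injective, we compute f⁻¹(25): solve 13x + 85 ≡ 25 (mod 98), i.e. 13x ≡ 38 (mod 98).
Multiplying by 13⁻¹ = 83 gives x ≡ 83·38 = 3154 = 32·98 + 18 ≡ 18 (mod 98).
Check: f(18) = 13·18 + 85 = 319 = 3·98 + 25 ≡ 25 (mod 98).

18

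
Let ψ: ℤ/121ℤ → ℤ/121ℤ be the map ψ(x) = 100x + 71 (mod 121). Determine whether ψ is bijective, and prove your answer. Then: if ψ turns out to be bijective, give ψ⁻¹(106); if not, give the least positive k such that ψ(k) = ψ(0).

79

By definition, ψ is injective if ψ(a) = ψ(b) implies a = b.
If ψ(a) = ψ(b), then 100a ≡ 100b (mod 121). Because gcd(100, 121) = 1, we may cancel 100 to get a ≡ b (mod 121).
We now compute 100⁻¹ mod 121 explicitly. Euclid's algorithm: 121 = 1·100 + 21, 100 = 4·21 + 16, 21 = 1·16 + 5, 16 = 3·5 + 1; back-substituting gives 1 = 23·100 − 19·121, so 100⁻¹ ≡ 23 (mod 121).
For any y ∈ ℤ/121ℤ, x = 23(y − 71) mod 121 satisfies ψ(x) = 100·23(y − 71) + 71 ≡ y (since 100·23 ≡ 1 mod 121). So every y has a preimage.
So ψ is bijective.
Since ψ is bijective, we find ψ⁻¹(106): we need 100x ≡ 106 − 71 ≡ 35 (mod 121). Using 100⁻¹ = 23: x ≡ 23·35 = 805 = 6·121 + 79, so x = 79.
Check: ψ(79) = 100·79 + 71 = 7971 = 65·121 + 106 ≡ 106 (mod 121).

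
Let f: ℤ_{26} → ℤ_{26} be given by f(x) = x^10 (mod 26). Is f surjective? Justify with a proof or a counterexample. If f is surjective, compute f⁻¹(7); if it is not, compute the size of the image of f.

14

f(12): Repeated squaring mod 26: 12^1 ≡ 12, 12^2 ≡ 12² = 144 ≡ 14, 12^4 ≡ 14² = 196 ≡ 14, 12^8 ≡ 14² = 196 ≡ 14. Since 10 = 8 + 2, 12^10 ≡ 14·14: 14·14 = 196 ≡ 14. So 12^10 ≡ 14 (mod 26).
f(14): Repeated squaring mod 26: 14^1 ≡ 14, 14^2 ≡ 14² = 196 ≡ 14, 14^4 ≡ 14² = 196 ≡ 14, 14^8 ≡ 14² = 196 ≡ 14. Since 10 = 8 + 2, 14^10 ≡ 14·14: 14·14 = 196 ≡ 14. So 14^10 ≡ 14 (mod 26).
So f(12) = f(14) = 14 while 12 ≠ 14, thus f is not injective.
A non-injective map from the 26-element set ℤ_{26} to itself takes at most 25 distinct values, so it cannot be surjective. Therefore f is not surjective.
Since f is not surjective, we determine |image(f)|. Computing x^10 mod 26 for each x (by repeated squaring, reducing mod 26 at every step), the values f(0), f(1), …, f(25) are: 0, 1, 10, 3, 22, 25, 4, 17, 12, 9, 16, 23, 14, 13, 14, 23, 16, 9, 12, 17, 4, 25, 22, 3, 10, 1.
The distinct values are {0, 1, 3, 4, 9, 10, 12, 13, 14, 16, 17, 22, 23, 25}; there are 14 of them.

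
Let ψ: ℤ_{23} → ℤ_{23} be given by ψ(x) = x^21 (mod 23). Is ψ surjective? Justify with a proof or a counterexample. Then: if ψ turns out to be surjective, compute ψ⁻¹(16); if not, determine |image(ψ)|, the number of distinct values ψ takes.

Since 23 is prime, the nonzero elements of ℤ_{23} form a cyclic group of order 22.
As gcd(21, 22) = 1, raising to the 21st power is a bijection on this group: if a^21 ≡ b^21 then (ab^{−1})^21 = 1, and the only element of order dividing gcd(21, 22) = 1 is 1, so a = b.
With ψ(0) = 0 this makes ψ injective on all of ℤ_{23}, hence bijective (finite equal-size domain and codomain). In particular ψ is surjective.
Since ψ is surjective, we find the preimage of 16. The inverse of x ↦ x^21 on (ℤ_{23})^× is x ↦ x^21, because 21·21 = 441 = 20·22 + 1 ≡ 1 (mod 22) and x^{22} = 1 for x ≠ 0 (Fermat). So ψ⁻¹(16) = 16^21 mod 23.
Repeated squaring mod 23: 16^1 ≡ 16, 16^2 ≡ 16² = 256 ≡ 3, 16^4 ≡ 3² = 9, 16^8 ≡ 9² = 81 ≡ 12, 16^16 ≡ 12² = 144 ≡ 6. Since 21 = 16 + 4 + 1, 16^21 ≡ 6·9·16: 6·9 = 54 ≡ 8, then 8·16 = 128 ≡ 13. So 16^21 ≡ 13 (mod 23).
Hence ψ⁻¹(16) = 13.

13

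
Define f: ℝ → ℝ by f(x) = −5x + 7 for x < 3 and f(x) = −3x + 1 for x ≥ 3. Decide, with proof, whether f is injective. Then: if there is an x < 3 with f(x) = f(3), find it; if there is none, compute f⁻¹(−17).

6

Both pieces are strictly decreasing (slopes −5 and −3), so each is injective on its own interval.
The left piece maps (−∞, 3) onto (−8, ∞); the right piece maps [3, ∞) onto (−∞, −8].
These images are disjoint, so no value is attained by both pieces. So f is injective.
Because the two images are disjoint, no x < 3 has f(x) = f(3), so we compute f⁻¹(−17): −17 lies in (−∞, −8], so solve −3x + 1 = −17: x = (−17 − 1)/(−3) = 6.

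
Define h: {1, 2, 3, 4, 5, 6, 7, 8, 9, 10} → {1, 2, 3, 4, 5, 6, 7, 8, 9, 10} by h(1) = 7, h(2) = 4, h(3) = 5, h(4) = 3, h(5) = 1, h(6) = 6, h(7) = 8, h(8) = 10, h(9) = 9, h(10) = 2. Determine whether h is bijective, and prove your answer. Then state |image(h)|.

10

The values 7, 4, 5, 3, 1, 6, 8, 10, 9, 2 are a permutation of {1, 2, 3, 4, 5, 6, 7, 8, 9, 10}: each element appears exactly once.
So h is injective and surjective, hence bijective.
The image of h is {1, 2, 3, 4, 5, 6, 7, 8, 9, 10}, which has 10 elements.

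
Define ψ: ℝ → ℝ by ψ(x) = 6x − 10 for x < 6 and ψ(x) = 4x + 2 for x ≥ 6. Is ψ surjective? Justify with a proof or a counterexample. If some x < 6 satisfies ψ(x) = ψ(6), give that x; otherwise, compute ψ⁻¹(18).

14/3

Both pieces are strictly increasing (slopes 6 and 4), so each is injective on its own interval.
The left piece maps (−∞, 6) onto (−∞, 26); the right piece maps [6, ∞) onto [26, ∞).
These images together cover ℝ, so ψ is surjective.
Because the two images are disjoint, no x < 6 has ψ(x) = ψ(6), so we compute ψ⁻¹(18): 18 lies in (−∞, 26), so solve 6x − 10 = 18: x = (18 + 10)/6 = 14/3.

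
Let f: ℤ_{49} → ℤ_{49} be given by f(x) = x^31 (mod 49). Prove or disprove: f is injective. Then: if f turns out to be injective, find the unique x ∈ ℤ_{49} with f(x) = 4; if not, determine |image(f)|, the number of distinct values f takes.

f(0) = 0^31 = 0.
f(7): Repeated squaring mod 49: 7^1 ≡ 7, 7^2 ≡ 7² = 49 ≡ 0, 7^4 ≡ 0² = 0, 7^8 ≡ 0² = 0, 7^16 ≡ 0² = 0. Since 31 = 16 + 8 + 4 + 2 + 1, 7^31 ≡ 0·0·0·0·7: 0·0 = 0, then 0·0 = 0, then 0·0 = 0, then 0·7 = 0. So 7^31 ≡ 0 (mod 49).
So f(0) = f(7) = 0 while 0 ≠ 7, thus f is not injective.
Since f is not injective, we determine |image(f)|. Computing x^31 mod 49 for each x (by repeated squaring, reducing mod 49 at every step), the values f(0), f(1), …, f(48) are: 0, 1, 44, 45, 25, 26, 20, 0, 22, 16, 17, 46, 47, 41, 0, 43, 37, 38, 18, 19, 13, 0, 15, 9, 10, 39, 40, 34, 0, 36, 30, 31, 11, 12, 6, 0, 8, 2, 3, 32, 33, 27, 0, 29, 23, 24, 4, 5, 48.
The distinct values are {0, 1, 2, 3, 4, 5, 6, 8, 9, 10, 11, 12, 13, 15, 16, 17, 18, 19, 20, 22, 23, 24, 25, 26, 27, 29, 30, 31, 32, 33, 34, 36, 37, 38, 39, 40, 41, 43, 44, 45, 46, 47, 48}; there are 43 of them.

43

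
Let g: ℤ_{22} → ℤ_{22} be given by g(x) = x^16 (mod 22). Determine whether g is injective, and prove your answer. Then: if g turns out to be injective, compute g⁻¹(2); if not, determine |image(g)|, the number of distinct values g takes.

g(10): Repeated squaring mod 22: 10^1 ≡ 10, 10^2 ≡ 10² = 100 ≡ 12, 10^4 ≡ 12² = 144 ≡ 12, 10^8 ≡ 12² = 144 ≡ 12, 10^16 ≡ 12² = 144 ≡ 12. So 10^16 ≡ 12 (mod 22).
g(12): Repeated squaring mod 22: 12^1 ≡ 12, 12^2 ≡ 12² = 144 ≡ 12, 12^4 ≡ 12² = 144 ≡ 12, 12^8 ≡ 12² = 144 ≡ 12, 12^16 ≡ 12² = 144 ≡ 12. So 12^16 ≡ 12 (mod 22).
So g(10) = g(12) = 12 while 10 ≠ 12, thus g is not injective.
Since g is not injective, we determine |image(g)|. Computing x^16 mod 22 for each x (by repeated squaring, reducing mod 22 at every step), the values g(0), g(1), …, g(21) are: 0, 1, 20, 3, 4, 5, 16, 15, 14, 9, 12, 11, 12, 9, 14, 15, 16, 5, 4, 3, 20, 1.
The distinct values are {0, 1, 3, 4, 5, 9, 11, 12, 14, 15, 16, 20}; there are 12 of them.

12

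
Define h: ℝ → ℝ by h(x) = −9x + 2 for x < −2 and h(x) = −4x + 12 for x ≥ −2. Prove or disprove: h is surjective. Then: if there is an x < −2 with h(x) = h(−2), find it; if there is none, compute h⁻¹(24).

Both pieces are strictly decreasing (slopes −9 and −4), so each is injective on its own interval.
The left piece maps (−∞, −2) onto (20, ∞); the right piece maps [−2, ∞) onto (−∞, 20].
These images together cover ℝ, so h is surjective.
Because the two images are disjoint, no x < −2 has h(x) = h(−2), so we compute h⁻¹(24): 24 lies in (20, ∞), so solve −9x + 2 = 24: x = (24 − 2)/(−9) = −22/9.

-22/9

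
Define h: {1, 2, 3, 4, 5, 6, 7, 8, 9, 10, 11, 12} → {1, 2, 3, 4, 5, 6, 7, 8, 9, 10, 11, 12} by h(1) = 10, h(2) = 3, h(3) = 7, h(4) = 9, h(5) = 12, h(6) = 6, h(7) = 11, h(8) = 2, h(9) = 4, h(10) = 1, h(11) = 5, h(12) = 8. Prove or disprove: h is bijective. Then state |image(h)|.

12

The values 10, 3, 7, 9, 12, 6, 11, 2, 4, 1, 5, 8 are a permutation of {1, 2, 3, 4, 5, 6, 7, 8, 9, 10, 11, 12}: each element appears exactly once.
So h is injective and surjective, hence bijective.
The image of h is {1, 2, 3, 4, 5, 6, 7, 8, 9, 10, 11, 12}, which has 12 elements.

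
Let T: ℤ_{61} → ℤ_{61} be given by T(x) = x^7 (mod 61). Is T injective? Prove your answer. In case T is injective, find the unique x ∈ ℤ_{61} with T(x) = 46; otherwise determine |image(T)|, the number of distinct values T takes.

Since 61 is prime, the nonzero elements of ℤ_{61} form a cyclic group of order 60.
As gcd(7, 60) = 1, raising to the 7th power is a bijection on this group: if s^7 ≡ t^7 then (st^{−1})^7 = 1, and the only element of order dividing gcd(7, 60) = 1 is 1, so s = t.
With T(0) = 0 this makes T injective on all of ℤ_{61}, hence bijective (finite equal-size domain and codomain). In particular T is injective.
Since T is injective, we find the preimage of 46. The inverse of x ↦ x^7 on (ℤ_{61})^× is x ↦ x^43, because 7·43 = 301 = 5·60 + 1 ≡ 1 (mod 60) and x^{60} = 1 for x ≠ 0 (Fermat). So T⁻¹(46) = 46^43 mod 61.
Repeated squaring mod 61: 46^1 ≡ 46, 46^2 ≡ 46² = 2116 ≡ 42, 46^4 ≡ 42² = 1764 ≡ 56, 46^8 ≡ 56² = 3136 ≡ 25, 46^16 ≡ 25² = 625 ≡ 15, 46^32 ≡ 15² = 225 ≡ 42. Since 43 = 32 + 8 + 2 + 1, 46^43 ≡ 42·25·42·46: 42·25 = 1050 ≡ 13, then 13·42 = 546 ≡ 58, then 58·46 = 2668 ≡ 45. So 46^43 ≡ 45 (mod 61).
Hence T⁻¹(46) = 45.

45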